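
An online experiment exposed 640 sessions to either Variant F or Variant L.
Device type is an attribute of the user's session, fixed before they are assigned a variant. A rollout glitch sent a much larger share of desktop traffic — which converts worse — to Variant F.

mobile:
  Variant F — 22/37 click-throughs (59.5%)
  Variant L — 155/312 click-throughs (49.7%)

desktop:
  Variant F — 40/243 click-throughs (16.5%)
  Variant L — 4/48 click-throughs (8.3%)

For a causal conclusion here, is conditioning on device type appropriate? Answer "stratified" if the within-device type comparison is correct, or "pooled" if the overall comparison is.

The stratified and pooled comparisons disagree (Variant F wins within each device type; Variant L wins overall), so the answer turns on the causal role of device type.
Device type is set before the variant has any effect — it is not caused by the variant — and it independently drives the outcome. That makes it a confounder, so the causal comparison is within device type levels.
Within each level — mobile: 59.5% vs 49.7%; desktop: 16.5% vs 8.3% — Variant F is higher every time.

stratified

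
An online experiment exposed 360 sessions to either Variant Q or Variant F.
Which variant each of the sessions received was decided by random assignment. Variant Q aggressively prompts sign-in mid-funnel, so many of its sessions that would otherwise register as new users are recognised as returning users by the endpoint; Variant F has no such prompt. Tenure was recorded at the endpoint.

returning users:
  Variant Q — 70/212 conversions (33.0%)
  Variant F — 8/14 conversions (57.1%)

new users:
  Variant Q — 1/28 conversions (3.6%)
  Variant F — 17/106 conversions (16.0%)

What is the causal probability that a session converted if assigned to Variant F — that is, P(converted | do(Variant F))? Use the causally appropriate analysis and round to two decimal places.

User tenure is downstream of the variant. One should not condition on a consequence of treatment, so the overall rates are the right comparison.
So P(outcome | do(Variant F)) is just the pooled rate for Variant F: 25/120 = 0.208.

0.21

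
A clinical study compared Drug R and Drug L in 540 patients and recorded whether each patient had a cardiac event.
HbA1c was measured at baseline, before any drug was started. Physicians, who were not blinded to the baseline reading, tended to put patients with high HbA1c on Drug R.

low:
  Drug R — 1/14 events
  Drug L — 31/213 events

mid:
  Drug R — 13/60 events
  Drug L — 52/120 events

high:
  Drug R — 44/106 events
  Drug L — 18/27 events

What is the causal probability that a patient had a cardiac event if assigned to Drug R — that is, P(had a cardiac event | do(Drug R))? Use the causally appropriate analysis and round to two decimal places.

0.20

Drug R is lower inside every HbA1c stratum but Drug L is lower in aggregate. Whether to stratify depends on how HbA1c relates to the drug.
HbA1c differs across drugs for reasons unrelated to any effect of the drug itself, and it separately predicts the outcome — a classic confounder. We must compare within HbA1c levels.
Standardising Drug R to the population HbA1c mix: 0.420·1/14 + 0.333·13/60 + 0.246·44/106 = 0.204.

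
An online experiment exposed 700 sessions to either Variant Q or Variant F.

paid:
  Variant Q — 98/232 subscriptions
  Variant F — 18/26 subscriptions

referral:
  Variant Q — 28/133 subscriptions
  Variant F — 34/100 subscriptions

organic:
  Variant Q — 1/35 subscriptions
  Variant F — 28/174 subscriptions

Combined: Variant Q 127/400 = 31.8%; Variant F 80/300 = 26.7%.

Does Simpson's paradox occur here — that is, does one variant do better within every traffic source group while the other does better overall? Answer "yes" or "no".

Within each traffic source level (paid 42.2% vs 69.2%; referral 21.1% vs 34.0%; organic 2.9% vs 16.1%), Variant F has the higher rate every time. Pooled: 31.8% vs 26.7% — Variant Q has the higher rate overall. The two comparisons disagree.

yes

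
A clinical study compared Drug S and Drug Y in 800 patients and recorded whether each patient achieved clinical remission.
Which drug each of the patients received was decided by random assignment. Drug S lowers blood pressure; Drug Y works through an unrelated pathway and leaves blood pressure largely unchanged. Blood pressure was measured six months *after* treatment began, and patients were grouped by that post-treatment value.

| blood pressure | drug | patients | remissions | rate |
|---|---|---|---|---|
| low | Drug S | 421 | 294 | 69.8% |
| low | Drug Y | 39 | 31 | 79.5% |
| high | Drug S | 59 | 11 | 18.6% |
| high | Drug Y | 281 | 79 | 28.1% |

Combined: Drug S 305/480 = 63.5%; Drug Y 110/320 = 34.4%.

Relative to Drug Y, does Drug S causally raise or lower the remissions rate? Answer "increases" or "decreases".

Blood pressure lies on the pathway drug → blood pressure → outcome, so adjusting for it blocks the indirect effect. For the total causal effect of drug, use the unadjusted pooled rates.
Pooled: Drug S 63.5% vs Drug Y 34.4%; Drug S is higher overall.

increases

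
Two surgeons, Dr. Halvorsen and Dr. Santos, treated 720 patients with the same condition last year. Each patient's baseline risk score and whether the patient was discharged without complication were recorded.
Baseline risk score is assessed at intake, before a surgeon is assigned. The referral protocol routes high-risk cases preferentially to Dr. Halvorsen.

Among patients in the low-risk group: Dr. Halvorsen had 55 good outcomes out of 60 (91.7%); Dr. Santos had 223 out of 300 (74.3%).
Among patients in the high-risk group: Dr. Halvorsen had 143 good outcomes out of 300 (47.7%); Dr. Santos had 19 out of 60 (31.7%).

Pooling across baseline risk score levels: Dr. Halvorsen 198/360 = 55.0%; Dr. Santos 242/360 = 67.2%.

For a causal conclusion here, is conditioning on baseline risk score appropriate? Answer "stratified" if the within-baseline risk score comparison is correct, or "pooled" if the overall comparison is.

stratified

Nothing the surgeon does changes baseline risk score; the imbalance is an allocation artefact. With baseline risk score also predicting the outcome, the pooled figure is confounded, and the within-stratum comparison is the causal one.
Within each level — low-risk: 91.7% vs 74.3%; high-risk: 47.7% vs 31.7% — Dr. Halvorsen is higher every time.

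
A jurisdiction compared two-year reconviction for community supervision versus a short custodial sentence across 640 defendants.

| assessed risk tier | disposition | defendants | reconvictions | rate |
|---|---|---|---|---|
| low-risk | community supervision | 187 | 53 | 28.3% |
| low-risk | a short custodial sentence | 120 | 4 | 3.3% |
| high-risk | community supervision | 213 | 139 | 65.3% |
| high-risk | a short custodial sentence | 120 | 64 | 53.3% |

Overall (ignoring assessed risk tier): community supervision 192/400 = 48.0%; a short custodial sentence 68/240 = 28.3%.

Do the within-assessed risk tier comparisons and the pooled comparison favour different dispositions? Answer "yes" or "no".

no

Within each assessed risk tier level (low-risk 28.3% vs 3.3%; high-risk 65.3% vs 53.3%), a short custodial sentence has the lower rate every time. Pooled: 48.0% vs 28.3% — a short custodial sentence has the lower rate overall. They agree.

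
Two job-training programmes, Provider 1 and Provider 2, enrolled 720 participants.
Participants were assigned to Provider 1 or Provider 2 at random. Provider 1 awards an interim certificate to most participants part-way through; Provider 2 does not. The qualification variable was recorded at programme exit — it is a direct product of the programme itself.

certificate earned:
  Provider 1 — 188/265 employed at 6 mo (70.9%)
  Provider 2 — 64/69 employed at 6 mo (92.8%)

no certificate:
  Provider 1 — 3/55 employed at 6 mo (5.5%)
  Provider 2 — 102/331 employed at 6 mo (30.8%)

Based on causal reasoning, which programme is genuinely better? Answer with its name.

Within every qualification attained during the programme level Provider 2 has the higher rate, yet pooled Provider 1 does — Simpson's reversal.
Qualification attained during the programme is downstream of the programme. One should not condition on a consequence of treatment, so the overall rates are the right comparison.
Pooled: Provider 1 59.7% vs Provider 2 41.5%; Provider 1 is higher overall.

Provider 1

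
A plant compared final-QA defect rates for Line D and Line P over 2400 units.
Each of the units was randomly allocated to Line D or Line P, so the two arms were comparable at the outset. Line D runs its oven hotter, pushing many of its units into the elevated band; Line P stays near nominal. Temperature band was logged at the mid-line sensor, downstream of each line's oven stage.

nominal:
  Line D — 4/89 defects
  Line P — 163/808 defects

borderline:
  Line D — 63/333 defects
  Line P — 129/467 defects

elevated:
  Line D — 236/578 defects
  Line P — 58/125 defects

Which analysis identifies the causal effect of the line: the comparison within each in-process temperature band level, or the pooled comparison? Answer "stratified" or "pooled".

pooled

Line D is lower inside every in-process temperature band stratum but Line P is lower in aggregate. Whether to stratify depends on how in-process temperature band relates to the line.
In-process temperature band lies on the pathway line → in-process temperature band → outcome, so adjusting for it blocks the indirect effect. For the total causal effect of line, use the unadjusted pooled rates.
Pooled: Line D 30.3% vs Line P 25.0%; Line P is lower overall.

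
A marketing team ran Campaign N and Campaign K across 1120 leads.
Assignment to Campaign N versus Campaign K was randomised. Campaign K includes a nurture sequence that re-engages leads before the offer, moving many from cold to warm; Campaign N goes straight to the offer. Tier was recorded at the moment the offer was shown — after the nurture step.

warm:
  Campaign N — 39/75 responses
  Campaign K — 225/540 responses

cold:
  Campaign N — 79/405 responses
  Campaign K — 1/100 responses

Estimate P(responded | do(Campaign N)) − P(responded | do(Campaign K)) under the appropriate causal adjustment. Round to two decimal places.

-0.11

Engagement tier lies on the pathway campaign → engagement tier → outcome, so adjusting for it blocks the indirect effect. For the total causal effect of campaign, use the unadjusted pooled rates.
The causal difference is the pooled difference: 0.246 − 0.353 = -0.107.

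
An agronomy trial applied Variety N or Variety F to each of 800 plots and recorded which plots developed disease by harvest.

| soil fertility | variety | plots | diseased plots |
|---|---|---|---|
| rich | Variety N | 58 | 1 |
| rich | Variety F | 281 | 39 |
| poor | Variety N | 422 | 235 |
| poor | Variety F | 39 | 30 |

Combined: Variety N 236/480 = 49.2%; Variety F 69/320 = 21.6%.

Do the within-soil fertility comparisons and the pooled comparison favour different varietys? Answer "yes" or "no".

Within each soil fertility level (rich 1.7% vs 13.9%; poor 55.7% vs 76.9%), Variety N has the lower rate every time. Pooled: 49.2% vs 21.6% — Variety F has the lower rate overall. The two comparisons disagree.

yes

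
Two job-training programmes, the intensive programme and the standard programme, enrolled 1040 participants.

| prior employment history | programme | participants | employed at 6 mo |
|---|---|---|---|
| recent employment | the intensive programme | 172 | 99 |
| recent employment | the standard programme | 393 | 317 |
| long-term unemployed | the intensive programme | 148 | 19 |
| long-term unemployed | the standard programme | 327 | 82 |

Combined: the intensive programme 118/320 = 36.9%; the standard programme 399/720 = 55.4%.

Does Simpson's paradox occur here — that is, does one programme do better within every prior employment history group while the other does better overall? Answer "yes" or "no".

Within each prior employment history level (recent employment 57.6% vs 80.7%; long-term unemployed 12.8% vs 25.1%), the standard programme has the higher rate every time. Pooled: 36.9% vs 55.4% — the standard programme has the higher rate overall. They agree.

no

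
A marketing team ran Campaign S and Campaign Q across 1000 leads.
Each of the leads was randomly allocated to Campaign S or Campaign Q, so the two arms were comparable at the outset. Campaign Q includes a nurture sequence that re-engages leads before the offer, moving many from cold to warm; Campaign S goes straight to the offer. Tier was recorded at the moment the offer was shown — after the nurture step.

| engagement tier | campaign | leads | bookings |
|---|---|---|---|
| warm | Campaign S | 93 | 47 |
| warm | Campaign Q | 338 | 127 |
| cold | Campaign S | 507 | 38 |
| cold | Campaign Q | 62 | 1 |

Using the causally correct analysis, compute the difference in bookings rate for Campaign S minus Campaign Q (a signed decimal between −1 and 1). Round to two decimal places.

The distribution of engagement tier is itself part of what the campaign does — it is an intermediate outcome. Holding it fixed would remove that part of the effect; the total effect is the pooled difference.
The causal difference is the pooled difference: 0.142 − 0.320 = -0.178.

-0.18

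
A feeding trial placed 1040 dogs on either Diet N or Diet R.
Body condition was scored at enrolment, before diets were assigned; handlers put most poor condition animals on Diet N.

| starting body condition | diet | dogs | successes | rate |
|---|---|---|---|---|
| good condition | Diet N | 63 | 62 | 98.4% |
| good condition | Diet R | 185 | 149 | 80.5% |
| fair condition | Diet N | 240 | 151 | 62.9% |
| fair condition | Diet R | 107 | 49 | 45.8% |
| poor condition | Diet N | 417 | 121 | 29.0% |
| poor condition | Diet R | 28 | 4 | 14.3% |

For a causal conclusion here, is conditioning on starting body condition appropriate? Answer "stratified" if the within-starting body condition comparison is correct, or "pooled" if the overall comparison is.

stratified

Diet N is higher inside every starting body condition stratum but Diet R is higher in aggregate. Whether to stratify depends on how starting body condition relates to the diet.
Starting body condition is set before the diet has any effect — it is not caused by the diet — and it independently drives the outcome. That makes it a confounder, so the causal comparison is within starting body condition levels.
Within each level — good condition: 98.4% vs 80.5%; fair condition: 62.9% vs 45.8%; poor condition: 29.0% vs 14.3% — Diet N is higher every time.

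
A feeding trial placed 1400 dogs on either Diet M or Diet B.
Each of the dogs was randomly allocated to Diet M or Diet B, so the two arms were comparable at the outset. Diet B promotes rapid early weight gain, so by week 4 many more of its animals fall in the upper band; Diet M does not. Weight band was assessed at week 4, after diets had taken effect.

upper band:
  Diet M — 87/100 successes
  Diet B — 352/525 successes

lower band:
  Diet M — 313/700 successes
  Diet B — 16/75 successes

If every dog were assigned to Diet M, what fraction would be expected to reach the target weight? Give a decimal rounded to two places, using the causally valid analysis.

0.50

Diet M is higher inside every week-4 weight band stratum but Diet B is higher in aggregate. Whether to stratify depends on how week-4 weight band relates to the diet.
Stratifying would compare diets among dogs the diets themselves sorted into week-4 weight band groups — a form of selection on an intermediate. The unconditioned pooled rates give the total causal effect.
So P(outcome | do(Diet M)) is just the pooled rate for Diet M: 400/800 = 0.500.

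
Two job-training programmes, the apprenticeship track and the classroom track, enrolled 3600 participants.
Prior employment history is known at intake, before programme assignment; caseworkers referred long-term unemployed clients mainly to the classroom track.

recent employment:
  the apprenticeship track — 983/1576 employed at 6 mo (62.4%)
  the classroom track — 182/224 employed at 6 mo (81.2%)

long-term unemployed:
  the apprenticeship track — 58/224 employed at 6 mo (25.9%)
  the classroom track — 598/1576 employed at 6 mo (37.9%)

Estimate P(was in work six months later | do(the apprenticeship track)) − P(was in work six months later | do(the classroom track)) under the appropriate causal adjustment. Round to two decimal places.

Here prior employment history is a common cause — it drives both which programme a case falls under and the outcome. The crude comparison mixes populations; the stratum-specific rates are the causally relevant ones.
Adjusting over the population distribution of prior employment history: 0.500·(0.624−0.812) + 0.500·(0.259−0.379) = -0.155.

-0.15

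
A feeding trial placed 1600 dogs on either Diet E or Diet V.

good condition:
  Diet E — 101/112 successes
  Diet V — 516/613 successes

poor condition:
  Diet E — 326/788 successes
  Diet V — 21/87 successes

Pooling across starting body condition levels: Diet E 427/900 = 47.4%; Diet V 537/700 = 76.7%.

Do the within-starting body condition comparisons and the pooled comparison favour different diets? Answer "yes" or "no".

yes

Within each starting body condition level (good condition 90.2% vs 84.2%; poor condition 41.4% vs 24.1%), Diet E has the higher rate every time. Pooled: 47.4% vs 76.7% — Diet V has the higher rate overall. The two comparisons disagree.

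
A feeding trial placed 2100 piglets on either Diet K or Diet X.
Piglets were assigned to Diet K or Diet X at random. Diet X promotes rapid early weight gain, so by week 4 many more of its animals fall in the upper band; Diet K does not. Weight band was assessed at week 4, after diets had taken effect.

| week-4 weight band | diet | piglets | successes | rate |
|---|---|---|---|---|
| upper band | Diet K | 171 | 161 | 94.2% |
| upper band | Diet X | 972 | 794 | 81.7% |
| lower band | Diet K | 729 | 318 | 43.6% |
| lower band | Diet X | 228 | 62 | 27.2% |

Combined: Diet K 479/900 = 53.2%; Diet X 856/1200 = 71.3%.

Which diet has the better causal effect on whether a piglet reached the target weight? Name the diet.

Week-4 weight band lies on the pathway diet → week-4 weight band → outcome, so adjusting for it blocks the indirect effect. For the total causal effect of diet, use the unadjusted pooled rates.
Pooled: Diet K 53.2% vs Diet X 71.3%; Diet X is higher overall.

Diet X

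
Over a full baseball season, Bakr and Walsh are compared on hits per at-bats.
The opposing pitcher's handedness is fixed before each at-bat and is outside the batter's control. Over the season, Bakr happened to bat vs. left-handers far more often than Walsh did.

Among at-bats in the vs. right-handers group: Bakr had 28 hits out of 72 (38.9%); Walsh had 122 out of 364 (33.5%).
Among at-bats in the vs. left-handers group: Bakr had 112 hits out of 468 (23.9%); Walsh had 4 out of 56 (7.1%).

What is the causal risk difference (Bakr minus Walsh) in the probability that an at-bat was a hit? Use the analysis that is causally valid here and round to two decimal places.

+0.12

The pitcher handedness-specific comparison favours Bakr throughout, but the pooled figures favour Walsh. The question is whether to condition on pitcher handedness.
Pitcher handedness satisfies the back-door criterion: it is not a descendant of the player, and it blocks the spurious path from player to outcome. Adjusting for it (i.e., using the within-pitcher handedness rates) gives the causal effect.
Adjusting over the population distribution of pitcher handedness: 0.454·(0.389−0.335) + 0.546·(0.239−0.071) = +0.116.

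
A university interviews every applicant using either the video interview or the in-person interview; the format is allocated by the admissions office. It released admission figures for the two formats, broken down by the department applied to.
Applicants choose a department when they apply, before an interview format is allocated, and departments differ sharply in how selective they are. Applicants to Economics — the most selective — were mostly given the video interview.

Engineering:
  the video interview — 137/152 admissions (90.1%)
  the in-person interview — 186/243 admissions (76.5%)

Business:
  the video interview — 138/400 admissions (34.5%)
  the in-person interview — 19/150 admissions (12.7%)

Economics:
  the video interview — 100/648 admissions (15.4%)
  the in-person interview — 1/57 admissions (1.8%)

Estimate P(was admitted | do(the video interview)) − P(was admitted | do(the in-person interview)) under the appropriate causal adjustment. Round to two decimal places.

Within every department level the video interview has the higher rate, yet pooled the in-person interview does — Simpson's reversal.
Department satisfies the back-door criterion: it is not a descendant of the interview format, and it blocks the spurious path from interview format to outcome. Adjusting for it (i.e., using the within-department rates) gives the causal effect.
Adjusting over the population distribution of department: 0.239·(0.901−0.765) + 0.333·(0.345−0.127) + 0.427·(0.154−0.018) = +0.164.

+0.16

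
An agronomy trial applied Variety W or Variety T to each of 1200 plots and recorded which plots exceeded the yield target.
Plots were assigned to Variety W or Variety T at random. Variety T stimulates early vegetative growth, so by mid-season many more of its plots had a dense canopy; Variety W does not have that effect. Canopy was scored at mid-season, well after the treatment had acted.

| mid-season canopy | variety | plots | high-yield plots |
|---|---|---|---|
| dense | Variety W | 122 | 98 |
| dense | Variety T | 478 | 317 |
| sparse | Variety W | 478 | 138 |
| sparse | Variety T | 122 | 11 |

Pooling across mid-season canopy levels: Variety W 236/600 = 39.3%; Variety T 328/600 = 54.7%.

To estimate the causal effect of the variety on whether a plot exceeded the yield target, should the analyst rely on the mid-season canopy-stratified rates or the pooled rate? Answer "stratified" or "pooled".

pooled

Because the variety influences mid-season canopy, mid-season canopy is a post-treatment mediator, not a confounder. Stratifying on it would bias the estimate; the causal effect is the crude pooled difference.
Pooled: Variety W 39.3% vs Variety T 54.7%; Variety T is higher overall.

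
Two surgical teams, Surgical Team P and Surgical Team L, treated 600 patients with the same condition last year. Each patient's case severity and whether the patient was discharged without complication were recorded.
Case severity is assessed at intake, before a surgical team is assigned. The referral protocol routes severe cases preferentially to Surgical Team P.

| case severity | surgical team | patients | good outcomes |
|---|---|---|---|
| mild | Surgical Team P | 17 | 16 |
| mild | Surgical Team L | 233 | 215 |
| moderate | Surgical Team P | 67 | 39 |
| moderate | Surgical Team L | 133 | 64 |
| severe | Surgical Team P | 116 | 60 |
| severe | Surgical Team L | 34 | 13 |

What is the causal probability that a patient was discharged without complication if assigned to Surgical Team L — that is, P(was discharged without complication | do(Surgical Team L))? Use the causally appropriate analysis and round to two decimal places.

The case severity-specific comparison favours Surgical Team P throughout, but the pooled figures favour Surgical Team L. The question is whether to condition on case severity.
The imbalance in case severity arose from how patients were allocated, not from anything the surgical team did; and case severity independently affects the outcome. The pooled gap is confounded — condition on case severity.
Standardising Surgical Team L to the population case severity mix: 0.417·215/233 + 0.333·64/133 + 0.250·13/34 = 0.640.

0.64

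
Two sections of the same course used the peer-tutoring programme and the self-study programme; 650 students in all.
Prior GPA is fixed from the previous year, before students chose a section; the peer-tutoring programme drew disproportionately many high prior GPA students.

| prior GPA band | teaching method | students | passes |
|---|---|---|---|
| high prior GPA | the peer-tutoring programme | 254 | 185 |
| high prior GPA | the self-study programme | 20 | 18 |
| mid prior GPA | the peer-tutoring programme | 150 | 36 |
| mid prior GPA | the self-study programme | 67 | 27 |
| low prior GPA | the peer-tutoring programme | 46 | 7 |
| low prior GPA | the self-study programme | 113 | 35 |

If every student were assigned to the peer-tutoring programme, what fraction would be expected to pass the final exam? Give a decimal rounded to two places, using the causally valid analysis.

0.42

The stratified and pooled comparisons disagree (the self-study programme wins within each prior GPA band; the peer-tutoring programme wins overall), so the answer turns on the causal role of prior GPA band.
The imbalance in prior GPA band arose from how students were allocated, not from anything the teaching method did; and prior GPA band independently affects the outcome. The pooled gap is confounded — condition on prior GPA band.
Standardising the peer-tutoring programme to the population prior GPA band mix: 0.422·185/254 + 0.334·36/150 + 0.245·7/46 = 0.424.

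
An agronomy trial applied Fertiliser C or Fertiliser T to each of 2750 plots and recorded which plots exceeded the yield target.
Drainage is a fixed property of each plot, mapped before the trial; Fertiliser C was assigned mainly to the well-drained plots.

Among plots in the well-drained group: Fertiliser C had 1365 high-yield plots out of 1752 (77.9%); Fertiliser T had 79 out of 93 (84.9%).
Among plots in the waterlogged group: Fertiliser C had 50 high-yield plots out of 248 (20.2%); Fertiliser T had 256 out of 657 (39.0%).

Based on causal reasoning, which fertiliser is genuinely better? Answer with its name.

Here field drainage is a common cause — it drives both which fertiliser a case falls under and the outcome. The crude comparison mixes populations; the stratum-specific rates are the causally relevant ones.
Within each level — well-drained: 77.9% vs 84.9%; waterlogged: 20.2% vs 39.0% — Fertiliser T is higher every time.

Fertiliser T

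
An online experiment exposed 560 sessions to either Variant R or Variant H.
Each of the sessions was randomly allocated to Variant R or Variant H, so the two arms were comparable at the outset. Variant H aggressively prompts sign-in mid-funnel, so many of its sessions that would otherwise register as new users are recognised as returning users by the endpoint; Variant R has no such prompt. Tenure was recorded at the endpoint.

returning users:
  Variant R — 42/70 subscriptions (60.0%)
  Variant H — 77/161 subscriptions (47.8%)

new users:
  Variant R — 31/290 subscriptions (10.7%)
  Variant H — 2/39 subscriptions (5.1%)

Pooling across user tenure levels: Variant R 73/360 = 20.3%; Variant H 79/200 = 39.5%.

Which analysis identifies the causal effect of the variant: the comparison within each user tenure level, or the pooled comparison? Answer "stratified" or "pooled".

User tenure here is a post-treatment variable shaped by the variant; conditioning on it would introduce bias rather than remove it. The overall comparison is the causal one.
Pooled: Variant R 20.3% vs Variant H 39.5%; Variant H is higher overall.

pooled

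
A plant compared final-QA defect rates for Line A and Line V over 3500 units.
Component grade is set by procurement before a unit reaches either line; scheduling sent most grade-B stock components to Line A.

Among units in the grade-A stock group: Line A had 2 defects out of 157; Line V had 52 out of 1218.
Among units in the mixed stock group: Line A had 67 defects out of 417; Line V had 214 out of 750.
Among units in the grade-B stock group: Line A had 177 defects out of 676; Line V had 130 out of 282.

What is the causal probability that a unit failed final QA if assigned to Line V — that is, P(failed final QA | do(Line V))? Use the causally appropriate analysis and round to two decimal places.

Here component grade is a common cause — it drives both which line a case falls under and the outcome. The crude comparison mixes populations; the stratum-specific rates are the causally relevant ones.
Standardising Line V to the population component grade mix: 0.393·52/1218 + 0.333·214/750 + 0.274·130/282 = 0.238.

0.24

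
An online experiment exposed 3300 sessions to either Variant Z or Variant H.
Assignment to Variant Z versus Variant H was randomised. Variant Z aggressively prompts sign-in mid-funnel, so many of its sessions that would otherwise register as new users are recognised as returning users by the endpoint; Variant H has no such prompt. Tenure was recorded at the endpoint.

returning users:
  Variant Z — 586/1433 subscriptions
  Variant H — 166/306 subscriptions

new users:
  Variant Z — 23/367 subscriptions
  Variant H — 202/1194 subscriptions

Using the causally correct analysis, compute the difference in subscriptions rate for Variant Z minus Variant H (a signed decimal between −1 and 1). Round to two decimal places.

+0.09

Because the variant influences user tenure, user tenure is a post-treatment mediator, not a confounder. Stratifying on it would bias the estimate; the causal effect is the crude pooled difference.
The causal difference is the pooled difference: 0.338 − 0.245 = +0.093.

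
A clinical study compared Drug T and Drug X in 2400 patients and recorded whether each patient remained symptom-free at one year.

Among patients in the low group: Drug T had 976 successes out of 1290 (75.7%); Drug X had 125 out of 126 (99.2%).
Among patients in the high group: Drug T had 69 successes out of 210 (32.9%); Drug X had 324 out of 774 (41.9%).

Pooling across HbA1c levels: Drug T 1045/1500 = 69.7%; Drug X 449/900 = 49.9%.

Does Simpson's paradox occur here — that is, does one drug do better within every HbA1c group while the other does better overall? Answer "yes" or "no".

yes

Within each HbA1c level (low 75.7% vs 99.2%; high 32.9% vs 41.9%), Drug X has the higher rate every time. Pooled: 69.7% vs 49.9% — Drug T has the higher rate overall. The two comparisons disagree.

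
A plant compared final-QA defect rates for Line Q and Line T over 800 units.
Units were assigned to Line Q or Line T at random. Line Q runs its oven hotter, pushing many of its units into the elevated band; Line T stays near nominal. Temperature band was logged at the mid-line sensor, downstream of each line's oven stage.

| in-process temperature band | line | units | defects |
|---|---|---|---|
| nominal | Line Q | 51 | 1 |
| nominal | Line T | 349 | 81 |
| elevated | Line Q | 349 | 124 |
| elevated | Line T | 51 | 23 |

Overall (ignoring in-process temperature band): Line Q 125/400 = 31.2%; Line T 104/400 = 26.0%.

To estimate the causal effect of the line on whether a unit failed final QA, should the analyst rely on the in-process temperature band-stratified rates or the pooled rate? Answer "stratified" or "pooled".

The in-process temperature band-specific comparison favours Line Q throughout, but the pooled figures favour Line T. The question is whether to condition on in-process temperature band.
In-process temperature band is recorded after the line and is itself shifted by it — it sits on the causal path from line to outcome. Conditioning on a mediator would strip out part of the effect we want; the pooled comparison gives the total causal effect.
Pooled: Line Q 31.2% vs Line T 26.0%; Line T is lower overall.

pooled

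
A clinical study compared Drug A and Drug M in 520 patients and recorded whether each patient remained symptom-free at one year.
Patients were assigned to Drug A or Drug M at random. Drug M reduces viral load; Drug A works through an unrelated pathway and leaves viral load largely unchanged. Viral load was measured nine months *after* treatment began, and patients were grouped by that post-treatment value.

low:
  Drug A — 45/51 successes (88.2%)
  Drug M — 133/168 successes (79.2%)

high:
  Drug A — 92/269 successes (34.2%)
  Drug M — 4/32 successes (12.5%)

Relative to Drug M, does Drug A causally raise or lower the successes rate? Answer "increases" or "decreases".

Stratifying would compare drugs among patients the drugs themselves sorted into viral load groups — a form of selection on an intermediate. The unconditioned pooled rates give the total causal effect.
Pooled: Drug A 42.8% vs Drug M 68.5%; Drug M is higher overall.

decreases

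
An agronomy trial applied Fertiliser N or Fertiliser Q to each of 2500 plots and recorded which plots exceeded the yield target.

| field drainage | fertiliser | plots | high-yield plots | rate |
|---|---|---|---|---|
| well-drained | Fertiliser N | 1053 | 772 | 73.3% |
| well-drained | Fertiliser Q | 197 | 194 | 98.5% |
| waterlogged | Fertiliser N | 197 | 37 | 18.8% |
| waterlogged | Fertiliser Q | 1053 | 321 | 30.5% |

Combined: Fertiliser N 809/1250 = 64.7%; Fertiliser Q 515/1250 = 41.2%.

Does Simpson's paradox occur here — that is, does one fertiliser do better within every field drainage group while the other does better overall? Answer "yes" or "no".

Within each field drainage level (well-drained 73.3% vs 98.5%; waterlogged 18.8% vs 30.5%), Fertiliser Q has the higher rate every time. Pooled: 64.7% vs 41.2% — Fertiliser N has the higher rate overall. The two comparisons disagree.

yes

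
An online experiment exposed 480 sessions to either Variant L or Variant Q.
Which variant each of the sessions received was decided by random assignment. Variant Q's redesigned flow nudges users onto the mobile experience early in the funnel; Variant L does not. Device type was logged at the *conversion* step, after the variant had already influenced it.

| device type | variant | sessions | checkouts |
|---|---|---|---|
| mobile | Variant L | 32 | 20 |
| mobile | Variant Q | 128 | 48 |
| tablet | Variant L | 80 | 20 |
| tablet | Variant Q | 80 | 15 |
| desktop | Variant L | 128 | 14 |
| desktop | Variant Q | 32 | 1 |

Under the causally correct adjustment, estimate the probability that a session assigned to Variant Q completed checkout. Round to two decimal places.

Stratifying would compare variants among sessions the variants themselves sorted into device type groups — a form of selection on an intermediate. The unconditioned pooled rates give the total causal effect.
So P(outcome | do(Variant Q)) is just the pooled rate for Variant Q: 64/240 = 0.267.

0.27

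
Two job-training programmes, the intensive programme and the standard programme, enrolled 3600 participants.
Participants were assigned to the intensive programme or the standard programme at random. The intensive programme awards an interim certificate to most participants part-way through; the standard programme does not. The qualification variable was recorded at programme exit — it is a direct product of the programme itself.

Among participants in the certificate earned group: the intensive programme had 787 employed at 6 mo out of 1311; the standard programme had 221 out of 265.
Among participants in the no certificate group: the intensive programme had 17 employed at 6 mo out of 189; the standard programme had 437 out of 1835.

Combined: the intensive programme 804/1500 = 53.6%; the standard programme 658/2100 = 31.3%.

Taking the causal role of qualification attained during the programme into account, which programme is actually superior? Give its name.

the intensive programme

Stratifying would compare programmes among participants the programmes themselves sorted into qualification attained during the programme groups — a form of selection on an intermediate. The unconditioned pooled rates give the total causal effect.
Pooled: the intensive programme 53.6% vs the standard programme 31.3%; the intensive programme is higher overall.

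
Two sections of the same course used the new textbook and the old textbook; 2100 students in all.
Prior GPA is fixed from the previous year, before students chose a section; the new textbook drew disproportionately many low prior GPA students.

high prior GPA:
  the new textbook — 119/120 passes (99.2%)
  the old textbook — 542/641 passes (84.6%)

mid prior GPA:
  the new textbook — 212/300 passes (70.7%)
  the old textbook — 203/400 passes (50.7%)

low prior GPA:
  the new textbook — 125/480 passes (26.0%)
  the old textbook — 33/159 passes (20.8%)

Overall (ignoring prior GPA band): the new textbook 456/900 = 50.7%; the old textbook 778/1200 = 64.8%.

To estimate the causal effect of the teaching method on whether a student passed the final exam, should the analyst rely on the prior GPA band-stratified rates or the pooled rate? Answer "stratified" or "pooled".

stratified

Within every prior GPA band level the new textbook has the higher rate, yet pooled the old textbook does — Simpson's reversal.
The imbalance in prior GPA band arose from how students were allocated, not from anything the teaching method did; and prior GPA band independently affects the outcome. The pooled gap is confounded — condition on prior GPA band.
Within each level — high prior GPA: 99.2% vs 84.6%; mid prior GPA: 70.7% vs 50.7%; low prior GPA: 26.0% vs 20.8% — the new textbook is higher every time.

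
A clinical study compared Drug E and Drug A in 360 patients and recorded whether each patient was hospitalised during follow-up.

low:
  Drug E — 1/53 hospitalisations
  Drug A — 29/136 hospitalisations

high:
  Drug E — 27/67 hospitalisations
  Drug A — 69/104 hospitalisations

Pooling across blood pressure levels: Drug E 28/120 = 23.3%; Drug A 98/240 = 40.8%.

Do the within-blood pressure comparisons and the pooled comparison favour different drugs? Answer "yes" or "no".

no

Within each blood pressure level (low 1.9% vs 21.3%; high 40.3% vs 66.3%), Drug E has the lower rate every time. Pooled: 23.3% vs 40.8% — Drug E has the lower rate overall. They agree.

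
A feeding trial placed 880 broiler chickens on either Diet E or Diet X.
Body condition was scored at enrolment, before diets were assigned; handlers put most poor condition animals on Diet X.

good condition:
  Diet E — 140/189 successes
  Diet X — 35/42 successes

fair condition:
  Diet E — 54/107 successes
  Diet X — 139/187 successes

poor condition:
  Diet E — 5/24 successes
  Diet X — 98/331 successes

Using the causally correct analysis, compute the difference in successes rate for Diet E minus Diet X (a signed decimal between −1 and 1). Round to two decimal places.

-0.14

The stratified and pooled comparisons disagree (Diet X wins within each starting body condition; Diet E wins overall), so the answer turns on the causal role of starting body condition.
The imbalance in starting body condition arose from how broiler chickens were allocated, not from anything the diet did; and starting body condition independently affects the outcome. The pooled gap is confounded — condition on starting body condition.
Adjusting over the population distribution of starting body condition: 0.263·(0.741−0.833) + 0.334·(0.505−0.743) + 0.403·(0.208−0.296) = -0.139.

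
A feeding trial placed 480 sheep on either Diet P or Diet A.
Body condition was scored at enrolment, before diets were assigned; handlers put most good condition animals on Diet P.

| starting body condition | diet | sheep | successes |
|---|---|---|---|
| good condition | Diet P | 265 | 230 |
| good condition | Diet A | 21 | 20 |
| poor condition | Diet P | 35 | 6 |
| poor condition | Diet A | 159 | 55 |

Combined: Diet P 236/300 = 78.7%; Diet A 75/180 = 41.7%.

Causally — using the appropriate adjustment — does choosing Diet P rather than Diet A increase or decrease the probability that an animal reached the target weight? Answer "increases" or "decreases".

The starting body condition-specific comparison favours Diet A throughout, but the pooled figures favour Diet P. The question is whether to condition on starting body condition.
Here starting body condition is a common cause — it drives both which diet a case falls under and the outcome. The crude comparison mixes populations; the stratum-specific rates are the causally relevant ones.
Within each level — good condition: 86.8% vs 95.2%; poor condition: 17.1% vs 34.6% — Diet A is higher every time.

decreases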